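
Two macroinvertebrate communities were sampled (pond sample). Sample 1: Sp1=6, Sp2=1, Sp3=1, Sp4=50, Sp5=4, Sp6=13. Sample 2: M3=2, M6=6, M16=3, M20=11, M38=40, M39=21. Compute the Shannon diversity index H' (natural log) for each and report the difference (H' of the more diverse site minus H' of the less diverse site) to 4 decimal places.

0.3194

Sample 1: N=75, proportions 0.08, 0.013333, 0.013333, 0.666667, 0.053333, 0.173333, giving H' = 1.047605 (working shown to 6 dp, full precision carried).
Sample 2: N=83, proportions 0.024096, 0.072289, 0.036145, 0.13253, 0.481928, 0.253012, giving H' = 1.367037.
Difference = |1.047605 − 1.367037| = 0.319432, i.e. 0.3194 to 4 decimal places.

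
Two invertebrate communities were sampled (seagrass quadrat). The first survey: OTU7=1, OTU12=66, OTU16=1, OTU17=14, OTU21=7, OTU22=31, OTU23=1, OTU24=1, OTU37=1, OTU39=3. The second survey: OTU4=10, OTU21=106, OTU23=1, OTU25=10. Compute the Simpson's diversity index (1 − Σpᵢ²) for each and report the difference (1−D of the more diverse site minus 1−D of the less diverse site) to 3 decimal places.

The first survey: N=126, proportions 0.007937, 0.52381, 0.007937, 0.111111, 0.055556, 0.246032, 0.007937, 0.007937, 0.007937, 0.02381, giving 1−D = 0.648778 (working shown to 6 dp, full precision carried).
The second survey: N=127, proportions 0.07874, 0.834646, 0.007874, 0.07874, giving 1−D = 0.290905.
Difference = |0.648778 − 0.290905| = 0.357873, i.e. 0.358 to 3 decimal places.

0.358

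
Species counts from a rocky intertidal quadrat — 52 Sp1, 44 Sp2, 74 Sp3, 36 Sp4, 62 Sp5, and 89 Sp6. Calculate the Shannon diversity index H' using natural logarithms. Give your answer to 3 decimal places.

1.747

Total N = 52+44+74+36+62+89 = 357, so the proportions are 0.14566, 0.12325, 0.20728, 0.10084, 0.17367, 0.2493 (working shown to 5 dp, full precision carried).
Each pᵢ ln pᵢ term: 0.14566×(-1.92649)=-0.28061, 0.12325×(-2.09355)=-0.25803, 0.20728×(-1.57367)=-0.32620, 0.10084×(-2.29422)=-0.23135, 0.17367×(-1.75060)=-0.30403, 0.2493×(-1.38910)=-0.34630.
Sum = -1.74651, so H' = 1.747.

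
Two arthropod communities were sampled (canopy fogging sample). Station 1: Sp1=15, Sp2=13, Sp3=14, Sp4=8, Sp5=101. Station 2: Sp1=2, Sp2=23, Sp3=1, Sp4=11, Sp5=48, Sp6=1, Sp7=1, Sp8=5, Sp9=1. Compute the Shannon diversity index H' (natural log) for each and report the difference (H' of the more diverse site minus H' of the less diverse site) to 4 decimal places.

0.2884

Station 1: N=151, proportions 0.099338, 0.086093, 0.092715, 0.05298, 0.668874, giving H' = 1.085660 (working shown to 6 dp, full precision carried).
Station 2: N=93, proportions 0.021505, 0.247312, 0.010753, 0.11828, 0.516129, 0.010753, 0.010753, 0.053763, 0.010753, giving H' = 1.374058.
Difference = |1.085660 − 1.374058| = 0.288398, i.e. 0.2884 to 4 decimal places.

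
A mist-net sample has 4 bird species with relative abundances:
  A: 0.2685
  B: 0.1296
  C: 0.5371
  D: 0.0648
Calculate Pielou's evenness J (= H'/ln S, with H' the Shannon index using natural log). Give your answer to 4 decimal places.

0.8144

H' = −Σ pᵢ ln pᵢ = −((-0.353052) + (-0.264812) + (-0.333846) + (-0.177322)) = 1.129032 (working shown to 6 dp, full precision carried).
With S = 4 species, ln S = 1.386294, so J = 1.129032/1.386294 = 0.814424, i.e. 0.8144 to 4 decimal places.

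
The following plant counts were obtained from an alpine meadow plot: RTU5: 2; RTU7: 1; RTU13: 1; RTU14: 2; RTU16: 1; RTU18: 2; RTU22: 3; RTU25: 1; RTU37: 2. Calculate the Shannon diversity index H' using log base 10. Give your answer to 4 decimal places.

Total N = 2+1+1+2+1+2+3+1+2 = 15, so the proportions are 0.133333, 0.066667, 0.066667, 0.133333, 0.066667, 0.133333, 0.2, 0.066667, 0.133333 (working shown to 6 dp, full precision carried).
Each pᵢ log₁₀ pᵢ term: 0.133333×(-0.875061)=-0.116675, 0.066667×(-1.176091)=-0.078406, 0.066667×(-1.176091)=-0.078406, 0.133333×(-0.875061)=-0.116675, 0.066667×(-1.176091)=-0.078406, 0.133333×(-0.875061)=-0.116675, 0.2×(-0.698970)=-0.139794, 0.066667×(-1.176091)=-0.078406, 0.133333×(-0.875061)=-0.116675.
Sum = -0.920118, so H' = 0.9201.

0.9201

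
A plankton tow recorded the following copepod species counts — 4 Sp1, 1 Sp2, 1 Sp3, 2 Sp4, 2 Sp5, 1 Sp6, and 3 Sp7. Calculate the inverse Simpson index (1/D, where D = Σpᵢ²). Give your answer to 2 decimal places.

Total N = 4+1+1+2+2+1+3 = 14, so the proportions are 0.285714, 0.071429, 0.071429, 0.142857, 0.142857, 0.071429, 0.214286 (working shown to 6 dp, full precision carried).
D = 0.285714² + 0.071429² + 0.071429² + 0.142857² + 0.142857² + 0.071429² + 0.214286² = 0.081633 + 0.005102 + 0.005102 + 0.020408 + 0.020408 + 0.005102 + 0.045918 = 0.183673.
So 1/D = 5.4444, i.e. 5.44 to 2 decimal places.

5.44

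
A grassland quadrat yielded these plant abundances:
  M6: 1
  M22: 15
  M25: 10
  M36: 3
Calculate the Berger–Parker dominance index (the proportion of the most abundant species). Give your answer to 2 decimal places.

Total N = 1+15+10+3 = 29, so the proportions are 0.0345, 0.5172, 0.3448, 0.1034 (working shown to 4 dp, full precision carried).
The largest proportion is 0.5172, i.e. d = 0.52 to 2 decimal places.

0.52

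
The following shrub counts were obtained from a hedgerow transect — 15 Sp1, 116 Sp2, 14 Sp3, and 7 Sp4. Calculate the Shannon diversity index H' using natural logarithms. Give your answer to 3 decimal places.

0.796

Total N = 15+116+14+7 = 152, so the proportions are 0.09868, 0.76316, 0.09211, 0.04605 (working shown to 5 dp, full precision carried).
Each pᵢ ln pᵢ term: 0.09868×(-2.31583)=-0.22854, 0.76316×(-0.27029)=-0.20627, 0.09211×(-2.38482)=-0.21965, 0.04605×(-3.07797)=-0.14175.
Sum = -0.79621, so H' = 0.796.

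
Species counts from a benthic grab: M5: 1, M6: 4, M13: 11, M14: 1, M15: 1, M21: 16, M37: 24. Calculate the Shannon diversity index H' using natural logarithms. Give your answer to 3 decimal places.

Total N = 1+4+11+1+1+16+24 = 58, so the proportions are 0.01724, 0.06897, 0.18966, 0.01724, 0.01724, 0.27586, 0.41379 (working shown to 5 dp, full precision carried).
Each pᵢ ln pᵢ term: 0.01724×(-4.06044)=-0.07001, 0.06897×(-2.67415)=-0.18442, 0.18966×(-1.66255)=-0.31531, 0.01724×(-4.06044)=-0.07001, 0.01724×(-4.06044)=-0.07001, 0.27586×(-1.28785)=-0.35527, 0.41379×(-0.88239)=-0.36513.
Sum = -1.43015, so H' = 1.430.

1.430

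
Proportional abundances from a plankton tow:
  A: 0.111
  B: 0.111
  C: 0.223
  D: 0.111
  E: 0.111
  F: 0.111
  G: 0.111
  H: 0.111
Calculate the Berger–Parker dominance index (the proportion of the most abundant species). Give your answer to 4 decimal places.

0.2230

The largest proportion is 0.223, i.e. d = 0.2230 to 4 decimal places.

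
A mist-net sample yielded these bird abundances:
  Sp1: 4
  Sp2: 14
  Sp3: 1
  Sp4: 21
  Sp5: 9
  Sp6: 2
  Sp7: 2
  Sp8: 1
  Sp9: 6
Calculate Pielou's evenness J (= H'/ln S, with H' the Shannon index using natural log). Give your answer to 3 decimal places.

Total N = 4+14+1+21+9+2+2+1+6 = 60, so the proportions are 0.06667, 0.23333, 0.01667, 0.35, 0.15, 0.03333, 0.03333, 0.01667, 0.1 (working shown to 5 dp, full precision carried).
H' = −Σ pᵢ ln pᵢ = −((-0.18054) + (-0.33957) + (-0.06824) + (-0.36744) + (-0.28457) + (-0.11337) + (-0.11337) + (-0.06824) + (-0.23026)) = 1.76559.
With S = 9 species, ln S = 2.19722, so J = 1.76559/2.19722 = 0.80356, i.e. 0.804 to 3 decimal places.

0.804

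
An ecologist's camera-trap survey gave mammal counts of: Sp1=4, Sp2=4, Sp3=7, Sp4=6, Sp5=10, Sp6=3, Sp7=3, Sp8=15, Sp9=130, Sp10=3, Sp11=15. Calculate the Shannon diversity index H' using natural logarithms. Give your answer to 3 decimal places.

1.386

Total N = 4+4+7+6+10+3+3+15+130+3+15 = 200, so the proportions are 0.02, 0.02, 0.035, 0.03, 0.05, 0.015, 0.015, 0.075, 0.65, 0.015, 0.075 (working shown to 5 dp, full precision carried).
Each pᵢ ln pᵢ term: 0.02×(-3.91202)=-0.07824, 0.02×(-3.91202)=-0.07824, 0.035×(-3.35241)=-0.11733, 0.03×(-3.50656)=-0.10520, 0.05×(-2.99573)=-0.14979, 0.015×(-4.19971)=-0.06300, 0.015×(-4.19971)=-0.06300, 0.075×(-2.59027)=-0.19427, 0.65×(-0.43078)=-0.28001, 0.015×(-4.19971)=-0.06300, 0.075×(-2.59027)=-0.19427.
Sum = -1.38633, so H' = 1.386.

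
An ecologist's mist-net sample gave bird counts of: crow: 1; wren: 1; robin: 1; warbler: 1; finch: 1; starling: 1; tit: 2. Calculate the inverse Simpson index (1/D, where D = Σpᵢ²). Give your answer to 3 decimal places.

6.400

Total N = 1+1+1+1+1+1+2 = 8, so the proportions are 0.125, 0.125, 0.125, 0.125, 0.125, 0.125, 0.25 (working shown to 7 dp, full precision carried).
D = 0.125² + 0.125² + 0.125² + 0.125² + 0.125² + 0.125² + 0.25² = 0.0156250 + 0.0156250 + 0.0156250 + 0.0156250 + 0.0156250 + 0.0156250 + 0.0625000 = 0.1562500.
So 1/D = 6.40000, i.e. 6.400 to 3 decimal places.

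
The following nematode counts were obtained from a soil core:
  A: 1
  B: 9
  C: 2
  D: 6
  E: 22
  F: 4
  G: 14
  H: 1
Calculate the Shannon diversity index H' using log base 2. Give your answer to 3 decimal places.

Total N = 1+9+2+6+22+4+14+1 = 59, so the proportions are 0.01695, 0.15254, 0.0339, 0.10169, 0.37288, 0.0678, 0.23729, 0.01695 (working shown to 5 dp, full precision carried).
Each pᵢ log₂ pᵢ term: 0.01695×(-5.88264)=-0.09971, 0.15254×(-2.71272)=-0.41380, 0.0339×(-4.88264)=-0.16551, 0.10169×(-3.29768)=-0.33536, 0.37288×(-1.42321)=-0.53069, 0.0678×(-3.88264)=-0.26323, 0.23729×(-2.07529)=-0.49244, 0.01695×(-5.88264)=-0.09971.
Sum = -2.40045, so H' = 2.400.

2.400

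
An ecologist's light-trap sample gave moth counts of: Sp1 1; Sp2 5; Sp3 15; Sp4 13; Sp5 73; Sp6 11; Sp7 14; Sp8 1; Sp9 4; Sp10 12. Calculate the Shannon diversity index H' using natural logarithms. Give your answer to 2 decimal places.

1.69

Total N = 1+5+15+13+73+11+14+1+4+12 = 149, so the proportions are 0.0067, 0.0336, 0.1007, 0.0872, 0.4899, 0.0738, 0.094, 0.0067, 0.0268, 0.0805 (working shown to 4 dp, full precision carried).
Each pᵢ ln pᵢ term: 0.0067×(-5.0039)=-0.0336, 0.0336×(-3.3945)=-0.1139, 0.1007×(-2.2959)=-0.2311, 0.0872×(-2.4390)=-0.2128, 0.4899×(-0.7135)=-0.3496, 0.0738×(-2.6061)=-0.1924, 0.094×(-2.3649)=-0.2222, 0.0067×(-5.0039)=-0.0336, 0.0268×(-3.6177)=-0.0971, 0.0805×(-2.5190)=-0.2029.
Sum = -1.6892, so H' = 1.69.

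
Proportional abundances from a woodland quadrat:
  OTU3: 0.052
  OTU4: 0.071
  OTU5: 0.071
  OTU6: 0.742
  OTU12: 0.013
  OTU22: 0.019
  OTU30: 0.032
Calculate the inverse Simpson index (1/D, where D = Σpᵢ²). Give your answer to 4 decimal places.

1.7702

D = 0.052² + 0.071² + 0.071² + 0.742² + 0.013² + 0.019² + 0.032² = 0.0027040 + 0.0050410 + 0.0050410 + 0.5505640 + 0.0001690 + 0.0003610 + 0.0010240 = 0.5649040 (working shown to 7 dp, full precision carried).
So 1/D = 1.770212, i.e. 1.7702 to 4 decimal places.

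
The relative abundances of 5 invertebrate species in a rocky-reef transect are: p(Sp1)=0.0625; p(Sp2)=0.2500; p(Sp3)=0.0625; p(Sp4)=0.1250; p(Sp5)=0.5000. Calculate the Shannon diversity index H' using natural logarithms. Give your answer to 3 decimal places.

1.300

Each pᵢ ln pᵢ term (working shown to 5 dp, full precision carried): 0.0625×(-2.77259)=-0.17329, 0.25×(-1.38629)=-0.34657, 0.0625×(-2.77259)=-0.17329, 0.125×(-2.07944)=-0.25993, 0.5×(-0.69315)=-0.34657.
Sum = -1.29965, so H' = 1.300.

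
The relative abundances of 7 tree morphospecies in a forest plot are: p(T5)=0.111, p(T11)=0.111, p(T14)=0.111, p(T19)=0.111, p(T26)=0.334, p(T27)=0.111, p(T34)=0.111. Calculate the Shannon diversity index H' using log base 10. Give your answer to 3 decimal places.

0.795

Each pᵢ log₁₀ pᵢ term (working shown to 5 dp, full precision carried): 0.111×(-0.95468)=-0.10597, 0.111×(-0.95468)=-0.10597, 0.111×(-0.95468)=-0.10597, 0.111×(-0.95468)=-0.10597, 0.334×(-0.47625)=-0.15907, 0.111×(-0.95468)=-0.10597, 0.111×(-0.95468)=-0.10597.
Sum = -0.79488, so H' = 0.795.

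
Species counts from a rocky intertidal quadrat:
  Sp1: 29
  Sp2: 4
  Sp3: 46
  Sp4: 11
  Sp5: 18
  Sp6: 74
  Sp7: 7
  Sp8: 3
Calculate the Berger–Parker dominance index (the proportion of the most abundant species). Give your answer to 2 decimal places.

0.39

Total N = 29+4+46+11+18+74+7+3 = 192, so the proportions are 0.151, 0.0208, 0.2396, 0.0573, 0.0938, 0.3854, 0.0365, 0.0156 (working shown to 4 dp, full precision carried).
The largest proportion is 0.3854, i.e. d = 0.39 to 2 decimal places.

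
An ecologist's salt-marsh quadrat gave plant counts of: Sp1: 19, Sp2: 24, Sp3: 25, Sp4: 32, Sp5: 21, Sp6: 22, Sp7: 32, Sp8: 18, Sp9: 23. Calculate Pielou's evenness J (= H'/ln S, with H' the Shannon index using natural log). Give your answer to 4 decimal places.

Total N = 19+24+25+32+21+22+32+18+23 = 216, so the proportions are 0.087963, 0.111111, 0.115741, 0.148148, 0.097222, 0.101852, 0.148148, 0.083333, 0.106481 (working shown to 6 dp, full precision carried).
H' = −Σ pᵢ ln pᵢ = −((-0.213824) + (-0.244136) + (-0.249584) + (-0.282895) + (-0.226601) + (-0.232654) + (-0.282895) + (-0.207076) + (-0.238496)) = 2.178160.
With S = 9 species, ln S = 2.197225, so J = 2.178160/2.197225 = 0.991323, i.e. 0.9913 to 4 decimal places.

0.9913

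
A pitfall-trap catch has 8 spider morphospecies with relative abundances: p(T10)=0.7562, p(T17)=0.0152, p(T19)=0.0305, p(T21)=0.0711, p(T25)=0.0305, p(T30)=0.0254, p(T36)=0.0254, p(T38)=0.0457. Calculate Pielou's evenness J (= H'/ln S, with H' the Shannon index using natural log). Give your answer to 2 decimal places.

0.48

H' = −Σ pᵢ ln pᵢ = −((-0.2113) + (-0.0636) + (-0.1064) + (-0.1880) + (-0.1064) + (-0.0933) + (-0.0933) + (-0.1410)) = 1.0034 (working shown to 4 dp, full precision carried).
With S = 8 species, ln S = 2.0794, so J = 1.0034/2.0794 = 0.4825, i.e. 0.48 to 2 decimal places.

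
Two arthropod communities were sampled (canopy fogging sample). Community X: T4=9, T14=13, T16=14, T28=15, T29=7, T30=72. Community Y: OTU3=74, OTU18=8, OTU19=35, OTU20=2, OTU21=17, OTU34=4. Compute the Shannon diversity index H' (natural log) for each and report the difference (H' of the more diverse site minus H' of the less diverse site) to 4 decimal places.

0.1234

Community X: N=130, proportions 0.069231, 0.1, 0.107692, 0.115385, 0.053846, 0.553846, giving H' = 1.388856 (working shown to 6 dp, full precision carried).
Community Y: N=140, proportions 0.528571, 0.057143, 0.25, 0.014286, 0.121429, 0.028571, giving H' = 1.265431.
Difference = |1.388856 − 1.265431| = 0.123425, i.e. 0.1234 to 4 decimal places.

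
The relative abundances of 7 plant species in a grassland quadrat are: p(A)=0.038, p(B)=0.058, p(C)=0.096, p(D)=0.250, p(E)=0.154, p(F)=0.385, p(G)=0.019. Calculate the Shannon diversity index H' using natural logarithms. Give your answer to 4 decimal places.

Each pᵢ ln pᵢ term (working shown to 6 dp, full precision carried): 0.038×(-3.270169)=-0.124266, 0.058×(-2.847312)=-0.165144, 0.096×(-2.343407)=-0.224967, 0.25×(-1.386294)=-0.346574, 0.154×(-1.870803)=-0.288104, 0.385×(-0.954512)=-0.367487, 0.019×(-3.963316)=-0.075303.
Sum = -1.591845, so H' = 1.5918.

1.5918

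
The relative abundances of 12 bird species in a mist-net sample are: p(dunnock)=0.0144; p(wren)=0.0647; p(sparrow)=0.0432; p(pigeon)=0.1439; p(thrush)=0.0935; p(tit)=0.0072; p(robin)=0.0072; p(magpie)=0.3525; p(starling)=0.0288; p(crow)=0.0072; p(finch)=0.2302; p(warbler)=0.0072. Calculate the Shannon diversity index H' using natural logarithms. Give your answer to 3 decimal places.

Each pᵢ ln pᵢ term (working shown to 5 dp, full precision carried): 0.0144×(-4.24053)=-0.06106, 0.0647×(-2.73799)=-0.17715, 0.0432×(-3.14191)=-0.13573, 0.1439×(-1.93864)=-0.27897, 0.0935×(-2.36979)=-0.22158, 0.0072×(-4.93367)=-0.03552, 0.0072×(-4.93367)=-0.03552, 0.3525×(-1.04270)=-0.36755, 0.0288×(-3.54738)=-0.10216, 0.0072×(-4.93367)=-0.03552, 0.2302×(-1.46881)=-0.33812, 0.0072×(-4.93367)=-0.03552.
Sum = -1.82442, so H' = 1.824.

1.824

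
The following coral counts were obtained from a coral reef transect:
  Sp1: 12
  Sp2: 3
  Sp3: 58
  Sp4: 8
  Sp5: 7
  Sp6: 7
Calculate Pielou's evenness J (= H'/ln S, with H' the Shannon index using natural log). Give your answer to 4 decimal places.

Total N = 12+3+58+8+7+7 = 95, so the proportions are 0.126316, 0.031579, 0.610526, 0.084211, 0.073684, 0.073684 (working shown to 6 dp, full precision carried).
H' = −Σ pᵢ ln pᵢ = −((-0.261344) + (-0.109114) + (-0.301254) + (-0.208374) + (-0.192166) + (-0.192166)) = 1.264417.
With S = 6 species, ln S = 1.791759, so J = 1.264417/1.791759 = 0.705685, i.e. 0.7057 to 4 decimal places.

0.7057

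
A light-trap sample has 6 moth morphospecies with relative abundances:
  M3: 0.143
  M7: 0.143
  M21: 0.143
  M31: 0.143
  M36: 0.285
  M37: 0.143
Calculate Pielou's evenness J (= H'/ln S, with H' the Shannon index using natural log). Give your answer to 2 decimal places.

0.98

H' = −Σ pᵢ ln pᵢ = −((-0.2781) + (-0.2781) + (-0.2781) + (-0.2781) + (-0.3578) + (-0.2781)) = 1.7484 (working shown to 4 dp, full precision carried).
With S = 6 species, ln S = 1.7918, so J = 1.7484/1.7918 = 0.9758, i.e. 0.98 to 2 decimal places.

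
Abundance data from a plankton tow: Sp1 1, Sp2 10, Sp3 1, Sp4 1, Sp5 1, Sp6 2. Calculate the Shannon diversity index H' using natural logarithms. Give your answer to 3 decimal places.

1.247

Total N = 1+10+1+1+1+2 = 16, so the proportions are 0.0625, 0.625, 0.0625, 0.0625, 0.0625, 0.125 (working shown to 5 dp, full precision carried).
Each pᵢ ln pᵢ term: 0.0625×(-2.77259)=-0.17329, 0.625×(-0.47000)=-0.29375, 0.0625×(-2.77259)=-0.17329, 0.0625×(-2.77259)=-0.17329, 0.0625×(-2.77259)=-0.17329, 0.125×(-2.07944)=-0.25993.
Sum = -1.24683, so H' = 1.247.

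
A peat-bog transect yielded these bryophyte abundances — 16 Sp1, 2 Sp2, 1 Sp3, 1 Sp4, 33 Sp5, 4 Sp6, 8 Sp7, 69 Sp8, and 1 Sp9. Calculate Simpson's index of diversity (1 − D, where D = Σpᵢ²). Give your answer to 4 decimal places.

Total N = 16+2+1+1+33+4+8+69+1 = 135, so the proportions are 0.118519, 0.014815, 0.007407, 0.007407, 0.244444, 0.02963, 0.059259, 0.511111, 0.007407 (working shown to 6 dp, full precision carried).
D = 0.118519² + 0.014815² + 0.007407² + 0.007407² + 0.244444² + 0.02963² + 0.059259² + 0.511111² + 0.007407² = 0.014047 + 0.000219 + 0.000055 + 0.000055 + 0.059753 + 0.000878 + 0.003512 + 0.261235 + 0.000055 = 0.339808.
So 1 − D = 0.660192, i.e. 0.6602 to 4 decimal places.

0.6602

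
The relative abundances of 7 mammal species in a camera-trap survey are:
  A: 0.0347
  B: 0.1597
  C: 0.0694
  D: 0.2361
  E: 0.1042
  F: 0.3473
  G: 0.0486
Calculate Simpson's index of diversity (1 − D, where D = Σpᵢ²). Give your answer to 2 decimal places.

0.78

D = 0.0347² + 0.1597² + 0.0694² + 0.2361² + 0.1042² + 0.3473² + 0.0486² = 0.0012 + 0.0255 + 0.0048 + 0.0557 + 0.0109 + 0.1206 + 0.0024 = 0.2211 (working shown to 4 dp, full precision carried).
So 1 − D = 0.7789, i.e. 0.78 to 2 decimal places.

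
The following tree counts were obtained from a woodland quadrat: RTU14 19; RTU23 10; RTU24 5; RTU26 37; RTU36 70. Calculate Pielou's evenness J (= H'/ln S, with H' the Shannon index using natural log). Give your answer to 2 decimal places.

Total N = 19+10+5+37+70 = 141, so the proportions are 0.1348, 0.0709, 0.0355, 0.2624, 0.4965 (working shown to 4 dp, full precision carried).
H' = −Σ pᵢ ln pᵢ = −((-0.2701) + (-0.1877) + (-0.1184) + (-0.3511) + (-0.3476)) = 1.2749.
With S = 5 species, ln S = 1.6094, so J = 1.2749/1.6094 = 0.7921, i.e. 0.79 to 2 decimal places.

0.79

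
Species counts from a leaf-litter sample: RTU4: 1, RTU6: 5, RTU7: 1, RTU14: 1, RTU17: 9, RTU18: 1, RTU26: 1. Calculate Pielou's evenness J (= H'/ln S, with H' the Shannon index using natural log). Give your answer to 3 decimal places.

0.761

Total N = 1+5+1+1+9+1+1 = 19, so the proportions are 0.05263, 0.26316, 0.05263, 0.05263, 0.47368, 0.05263, 0.05263 (working shown to 5 dp, full precision carried).
H' = −Σ pᵢ ln pᵢ = −((-0.15497) + (-0.35132) + (-0.15497) + (-0.15497) + (-0.35394) + (-0.15497) + (-0.15497)) = 1.48011.
With S = 7 species, ln S = 1.94591, so J = 1.48011/1.94591 = 0.76063, i.e. 0.761 to 3 decimal places.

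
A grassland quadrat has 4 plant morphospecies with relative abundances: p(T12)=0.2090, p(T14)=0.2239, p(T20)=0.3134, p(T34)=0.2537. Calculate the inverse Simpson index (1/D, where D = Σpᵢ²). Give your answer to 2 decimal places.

3.90

D = 0.209² + 0.2239² + 0.3134² + 0.2537² = 0.043681 + 0.050131 + 0.098220 + 0.064364 = 0.256395 (working shown to 6 dp, full precision carried).
So 1/D = 3.9002, i.e. 3.90 to 2 decimal places.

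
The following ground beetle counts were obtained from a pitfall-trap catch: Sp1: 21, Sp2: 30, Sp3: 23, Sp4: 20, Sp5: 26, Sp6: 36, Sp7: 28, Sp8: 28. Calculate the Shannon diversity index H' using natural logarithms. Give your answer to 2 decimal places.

2.06

Total N = 21+30+23+20+26+36+28+28 = 212, so the proportions are 0.0991, 0.1415, 0.1085, 0.0943, 0.1226, 0.1698, 0.1321, 0.1321 (working shown to 4 dp, full precision carried).
Each pᵢ ln pᵢ term: 0.0991×(-2.3121)=-0.2290, 0.1415×(-1.9554)=-0.2767, 0.1085×(-2.2211)=-0.2410, 0.0943×(-2.3609)=-0.2227, 0.1226×(-2.0985)=-0.2574, 0.1698×(-1.7731)=-0.3011, 0.1321×(-2.0244)=-0.2674, 0.1321×(-2.0244)=-0.2674.
Sum = -2.0626, so H' = 2.06.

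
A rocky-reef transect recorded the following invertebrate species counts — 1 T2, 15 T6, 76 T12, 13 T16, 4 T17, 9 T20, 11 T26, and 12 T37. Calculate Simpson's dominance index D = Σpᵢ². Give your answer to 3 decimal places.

0.329

Total N = 1+15+76+13+4+9+11+12 = 141, so the proportions are 0.00709, 0.10638, 0.53901, 0.0922, 0.02837, 0.06383, 0.07801, 0.08511 (working shown to 5 dp, full precision carried).
D = 0.00709² + 0.10638² + 0.53901² + 0.0922² + 0.02837² + 0.06383² + 0.07801² + 0.08511² = 0.00005 + 0.01132 + 0.29053 + 0.00850 + 0.00080 + 0.00407 + 0.00609 + 0.00724 = 0.32861.
To 3 decimal places, D = 0.329.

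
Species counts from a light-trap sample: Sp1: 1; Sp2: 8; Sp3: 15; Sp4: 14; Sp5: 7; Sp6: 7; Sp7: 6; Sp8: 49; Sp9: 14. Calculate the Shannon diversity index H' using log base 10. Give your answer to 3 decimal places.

0.791

Total N = 1+8+15+14+7+7+6+49+14 = 121, so the proportions are 0.00826, 0.06612, 0.12397, 0.1157, 0.05785, 0.05785, 0.04959, 0.40496, 0.1157 (working shown to 5 dp, full precision carried).
Each pᵢ log₁₀ pᵢ term: 0.00826×(-2.08279)=-0.01721, 0.06612×(-1.17970)=-0.07800, 0.12397×(-0.90669)=-0.11240, 0.1157×(-0.93666)=-0.10837, 0.05785×(-1.23769)=-0.07160, 0.05785×(-1.23769)=-0.07160, 0.04959×(-1.30463)=-0.06469, 0.40496×(-0.39259)=-0.15898, 0.1157×(-0.93666)=-0.10837.
Sum = -0.79124, so H' = 0.791.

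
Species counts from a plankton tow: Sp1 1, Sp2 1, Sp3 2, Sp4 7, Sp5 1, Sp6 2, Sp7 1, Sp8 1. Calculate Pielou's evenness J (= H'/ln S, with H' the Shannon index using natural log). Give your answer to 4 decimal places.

0.8406

Total N = 1+1+2+7+1+2+1+1 = 16, so the proportions are 0.0625, 0.0625, 0.125, 0.4375, 0.0625, 0.125, 0.0625, 0.0625 (working shown to 6 dp, full precision carried).
H' = −Σ pᵢ ln pᵢ = −((-0.173287) + (-0.173287) + (-0.259930) + (-0.361672) + (-0.173287) + (-0.259930) + (-0.173287) + (-0.173287)) = 1.747966.
With S = 8 species, ln S = 2.079442, so J = 1.747966/2.079442 = 0.840594, i.e. 0.8406 to 4 decimal places.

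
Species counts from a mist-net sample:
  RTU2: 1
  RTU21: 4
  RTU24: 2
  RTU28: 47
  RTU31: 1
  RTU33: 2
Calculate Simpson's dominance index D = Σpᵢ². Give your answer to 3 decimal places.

0.688

Total N = 1+4+2+47+1+2 = 57, so the proportions are 0.01754, 0.07018, 0.03509, 0.82456, 0.01754, 0.03509 (working shown to 5 dp, full precision carried).
D = 0.01754² + 0.07018² + 0.03509² + 0.82456² + 0.01754² + 0.03509² = 0.00031 + 0.00492 + 0.00123 + 0.67990 + 0.00031 + 0.00123 = 0.68790.
To 3 decimal places, D = 0.688.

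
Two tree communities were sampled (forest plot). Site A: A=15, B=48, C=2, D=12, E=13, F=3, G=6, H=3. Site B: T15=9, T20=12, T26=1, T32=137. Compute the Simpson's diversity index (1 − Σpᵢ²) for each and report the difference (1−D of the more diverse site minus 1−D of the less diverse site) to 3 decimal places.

Site A: N=102, proportions 0.147059, 0.470588, 0.019608, 0.117647, 0.127451, 0.029412, 0.058824, 0.029412, giving 1−D = 0.721261 (working shown to 6 dp, full precision carried).
Site B: N=159, proportions 0.056604, 0.075472, 0.006289, 0.861635, giving 1−D = 0.248645.
Difference = |0.721261 − 0.248645| = 0.472616, i.e. 0.473 to 3 decimal places.

0.473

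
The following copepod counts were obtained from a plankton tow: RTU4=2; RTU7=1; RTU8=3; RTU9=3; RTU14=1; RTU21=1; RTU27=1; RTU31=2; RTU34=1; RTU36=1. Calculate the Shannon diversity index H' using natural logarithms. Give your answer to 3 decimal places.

2.187

Total N = 2+1+3+3+1+1+1+2+1+1 = 16, so the proportions are 0.125, 0.0625, 0.1875, 0.1875, 0.0625, 0.0625, 0.0625, 0.125, 0.0625, 0.0625 (working shown to 5 dp, full precision carried).
Each pᵢ ln pᵢ term: 0.125×(-2.07944)=-0.25993, 0.0625×(-2.77259)=-0.17329, 0.1875×(-1.67398)=-0.31387, 0.1875×(-1.67398)=-0.31387, 0.0625×(-2.77259)=-0.17329, 0.0625×(-2.77259)=-0.17329, 0.0625×(-2.77259)=-0.17329, 0.125×(-2.07944)=-0.25993, 0.0625×(-2.77259)=-0.17329, 0.0625×(-2.77259)=-0.17329.
Sum = -2.18732, so H' = 2.187.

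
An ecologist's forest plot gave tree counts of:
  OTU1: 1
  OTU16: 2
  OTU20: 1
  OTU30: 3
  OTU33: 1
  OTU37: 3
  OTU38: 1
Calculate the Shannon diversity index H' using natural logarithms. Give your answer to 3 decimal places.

1.820

Total N = 1+2+1+3+1+3+1 = 12, so the proportions are 0.08333, 0.16667, 0.08333, 0.25, 0.08333, 0.25, 0.08333 (working shown to 5 dp, full precision carried).
Each pᵢ ln pᵢ term: 0.08333×(-2.48491)=-0.20708, 0.16667×(-1.79176)=-0.29863, 0.08333×(-2.48491)=-0.20708, 0.25×(-1.38629)=-0.34657, 0.08333×(-2.48491)=-0.20708, 0.25×(-1.38629)=-0.34657, 0.08333×(-2.48491)=-0.20708.
Sum = -1.82008, so H' = 1.820.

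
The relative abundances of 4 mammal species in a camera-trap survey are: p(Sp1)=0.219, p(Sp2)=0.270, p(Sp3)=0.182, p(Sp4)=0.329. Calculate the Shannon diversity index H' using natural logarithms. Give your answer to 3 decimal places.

1.362

Each pᵢ ln pᵢ term (working shown to 5 dp, full precision carried): 0.219×(-1.51868)=-0.33259, 0.27×(-1.30933)=-0.35352, 0.182×(-1.70375)=-0.31008, 0.329×(-1.11170)=-0.36575.
Sum = -1.36194, so H' = 1.362.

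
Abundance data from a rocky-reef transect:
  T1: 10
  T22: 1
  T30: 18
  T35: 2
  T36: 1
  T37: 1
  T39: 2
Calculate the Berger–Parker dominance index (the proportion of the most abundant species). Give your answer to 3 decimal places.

Total N = 10+1+18+2+1+1+2 = 35, so the proportions are 0.28571, 0.02857, 0.51429, 0.05714, 0.02857, 0.02857, 0.05714 (working shown to 5 dp, full precision carried).
The largest proportion is 0.51429, i.e. d = 0.514 to 3 decimal places.

0.514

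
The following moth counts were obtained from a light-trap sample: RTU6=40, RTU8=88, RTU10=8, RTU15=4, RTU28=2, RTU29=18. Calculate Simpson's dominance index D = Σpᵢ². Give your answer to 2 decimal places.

0.38

Total N = 40+88+8+4+2+18 = 160, so the proportions are 0.25, 0.55, 0.05, 0.025, 0.0125, 0.1125 (working shown to 4 dp, full precision carried).
D = 0.25² + 0.55² + 0.05² + 0.025² + 0.0125² + 0.1125² = 0.0625 + 0.3025 + 0.0025 + 0.0006 + 0.0002 + 0.0127 = 0.3809.
To 2 decimal places, D = 0.38.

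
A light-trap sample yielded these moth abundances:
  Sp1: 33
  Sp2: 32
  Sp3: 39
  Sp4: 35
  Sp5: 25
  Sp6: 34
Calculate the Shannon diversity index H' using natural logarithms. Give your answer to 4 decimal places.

Total N = 33+32+39+35+25+34 = 198, so the proportions are 0.166667, 0.161616, 0.19697, 0.176768, 0.126263, 0.171717 (working shown to 6 dp, full precision carried).
Each pᵢ ln pᵢ term: 0.166667×(-1.791759)=-0.298627, 0.161616×(-1.822531)=-0.294550, 0.19697×(-1.624705)=-0.320018, 0.176768×(-1.732919)=-0.306324, 0.126263×(-2.069391)=-0.261287, 0.171717×(-1.761907)=-0.302550.
Sum = -1.783355, so H' = 1.7834.

1.7834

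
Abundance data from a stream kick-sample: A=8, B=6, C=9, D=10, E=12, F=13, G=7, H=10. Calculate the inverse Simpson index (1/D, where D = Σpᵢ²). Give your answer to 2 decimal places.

7.57

Total N = 8+6+9+10+12+13+7+10 = 75, so the proportions are 0.106667, 0.08, 0.12, 0.133333, 0.16, 0.173333, 0.093333, 0.133333 (working shown to 6 dp, full precision carried).
D = 0.106667² + 0.08² + 0.12² + 0.133333² + 0.16² + 0.173333² + 0.093333² + 0.133333² = 0.011378 + 0.006400 + 0.014400 + 0.017778 + 0.025600 + 0.030044 + 0.008711 + 0.017778 = 0.132089.
So 1/D = 7.5707, i.e. 7.57 to 2 decimal places.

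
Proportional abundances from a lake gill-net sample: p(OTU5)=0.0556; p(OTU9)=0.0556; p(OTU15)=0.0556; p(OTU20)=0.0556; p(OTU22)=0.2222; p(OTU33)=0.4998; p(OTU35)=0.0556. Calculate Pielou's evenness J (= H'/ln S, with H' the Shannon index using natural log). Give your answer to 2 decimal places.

0.76

H' = −Σ pᵢ ln pᵢ = −((-0.1607) + (-0.1607) + (-0.1607) + (-0.1607) + (-0.3342) + (-0.3466) + (-0.1607)) = 1.4842 (working shown to 4 dp, full precision carried).
With S = 7 species, ln S = 1.9459, so J = 1.4842/1.9459 = 0.7627, i.e. 0.76 to 2 decimal places.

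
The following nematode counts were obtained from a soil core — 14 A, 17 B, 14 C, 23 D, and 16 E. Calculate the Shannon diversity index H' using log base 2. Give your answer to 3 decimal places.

Total N = 14+17+14+23+16 = 84, so the proportions are 0.16667, 0.20238, 0.16667, 0.27381, 0.19048 (working shown to 5 dp, full precision carried).
Each pᵢ log₂ pᵢ term: 0.16667×(-2.58496)=-0.43083, 0.20238×(-2.30485)=-0.46646, 0.16667×(-2.58496)=-0.43083, 0.27381×(-1.86876)=-0.51168, 0.19048×(-2.39232)=-0.45568.
Sum = -2.29548, so H' = 2.295.

2.295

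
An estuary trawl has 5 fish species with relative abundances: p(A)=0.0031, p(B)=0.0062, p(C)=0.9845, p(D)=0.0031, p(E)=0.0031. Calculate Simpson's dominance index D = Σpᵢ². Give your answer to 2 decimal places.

0.97

D = 0.0031² + 0.0062² + 0.9845² + 0.0031² + 0.0031² = 0.0000 + 0.0000 + 0.9692 + 0.0000 + 0.0000 = 0.9693 (working shown to 4 dp, full precision carried).
To 2 decimal places, D = 0.97.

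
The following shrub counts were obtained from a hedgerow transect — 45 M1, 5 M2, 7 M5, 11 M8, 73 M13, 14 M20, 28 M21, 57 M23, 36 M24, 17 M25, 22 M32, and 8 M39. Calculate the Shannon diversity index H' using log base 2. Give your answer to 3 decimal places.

Total N = 45+5+7+11+73+14+28+57+36+17+22+8 = 323, so the proportions are 0.13932, 0.01548, 0.02167, 0.03406, 0.22601, 0.04334, 0.08669, 0.17647, 0.11146, 0.05263, 0.06811, 0.02477 (working shown to 5 dp, full precision carried).
Each pᵢ log₂ pᵢ term: 0.13932×(-2.84354)=-0.39616, 0.01548×(-6.01346)=-0.09309, 0.02167×(-5.52804)=-0.11980, 0.03406×(-4.87596)=-0.16605, 0.22601×(-2.14557)=-0.48491, 0.04334×(-4.52804)=-0.19626, 0.08669×(-3.52804)=-0.30584, 0.17647×(-2.50250)=-0.44162, 0.11146×(-3.16547)=-0.35281, 0.05263×(-4.24793)=-0.22358, 0.06811×(-3.87596)=-0.26400, 0.02477×(-5.33539)=-0.13215.
Sum = -3.17625, so H' = 3.176.

3.176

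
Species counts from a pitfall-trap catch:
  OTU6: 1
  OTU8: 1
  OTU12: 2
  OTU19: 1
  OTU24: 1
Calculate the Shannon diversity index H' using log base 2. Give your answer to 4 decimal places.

Total N = 1+1+2+1+1 = 6, so the proportions are 0.166667, 0.166667, 0.333333, 0.166667, 0.166667 (working shown to 6 dp, full precision carried).
Each pᵢ log₂ pᵢ term: 0.166667×(-2.584963)=-0.430827, 0.166667×(-2.584963)=-0.430827, 0.333333×(-1.584963)=-0.528321, 0.166667×(-2.584963)=-0.430827, 0.166667×(-2.584963)=-0.430827.
Sum = -2.251629, so H' = 2.2516.

2.2516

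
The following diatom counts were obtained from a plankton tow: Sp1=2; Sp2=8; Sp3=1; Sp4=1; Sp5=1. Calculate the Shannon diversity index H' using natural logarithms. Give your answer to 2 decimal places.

1.18

Total N = 2+8+1+1+1 = 13, so the proportions are 0.1538, 0.6154, 0.0769, 0.0769, 0.0769 (working shown to 4 dp, full precision carried).
Each pᵢ ln pᵢ term: 0.1538×(-1.8718)=-0.2880, 0.6154×(-0.4855)=-0.2988, 0.0769×(-2.5649)=-0.1973, 0.0769×(-2.5649)=-0.1973, 0.0769×(-2.5649)=-0.1973.
Sum = -1.1787, so H' = 1.18.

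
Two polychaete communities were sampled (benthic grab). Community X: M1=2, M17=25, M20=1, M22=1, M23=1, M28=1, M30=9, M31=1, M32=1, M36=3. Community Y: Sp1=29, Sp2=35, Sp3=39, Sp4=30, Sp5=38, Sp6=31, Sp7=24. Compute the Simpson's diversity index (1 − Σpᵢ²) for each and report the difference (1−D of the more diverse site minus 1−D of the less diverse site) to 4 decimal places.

0.2118

Community X: N=45, proportions 0.0444444, 0.5555556, 0.0222222, 0.0222222, 0.0222222, 0.0222222, 0.2, 0.0222222, 0.0222222, 0.0666667, giving 1−D = 0.6419753 (working shown to 7 dp, full precision carried).
Community Y: N=226, proportions 0.1283186, 0.1548673, 0.1725664, 0.1327434, 0.1681416, 0.1371681, 0.1061947, giving 1−D = 0.8537865.
Difference = |0.6419753 − 0.8537865| = 0.2118112, i.e. 0.2118 to 4 decimal places.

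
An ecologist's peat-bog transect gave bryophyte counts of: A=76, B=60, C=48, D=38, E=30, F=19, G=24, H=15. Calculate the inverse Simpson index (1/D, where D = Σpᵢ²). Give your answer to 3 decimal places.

6.328

Total N = 76+60+48+38+30+19+24+15 = 310, so the proportions are 0.2451613, 0.1935484, 0.1548387, 0.1225806, 0.0967742, 0.0612903, 0.0774194, 0.0483871 (working shown to 7 dp, full precision carried).
D = 0.2451613² + 0.1935484² + 0.1548387² + 0.1225806² + 0.0967742² + 0.0612903² + 0.0774194² + 0.0483871² = 0.0601041 + 0.0374610 + 0.0239750 + 0.0150260 + 0.0093652 + 0.0037565 + 0.0059938 + 0.0023413 = 0.1580229.
So 1/D = 6.32820, i.e. 6.328 to 3 decimal places.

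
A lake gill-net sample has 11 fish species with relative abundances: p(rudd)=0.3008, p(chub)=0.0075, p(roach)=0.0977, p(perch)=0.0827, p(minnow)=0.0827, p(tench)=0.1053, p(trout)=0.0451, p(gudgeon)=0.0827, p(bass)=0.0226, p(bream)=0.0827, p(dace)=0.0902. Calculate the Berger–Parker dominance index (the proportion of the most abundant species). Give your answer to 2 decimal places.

0.30

The largest proportion is 0.3008, i.e. d = 0.30 to 2 decimal places.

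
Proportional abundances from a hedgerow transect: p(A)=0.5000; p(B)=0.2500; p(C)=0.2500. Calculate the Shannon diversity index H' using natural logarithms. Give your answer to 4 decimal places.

1.0397

Each pᵢ ln pᵢ term (working shown to 6 dp, full precision carried): 0.5×(-0.693147)=-0.346574, 0.25×(-1.386294)=-0.346574, 0.25×(-1.386294)=-0.346574.
Sum = -1.039721, so H' = 1.0397.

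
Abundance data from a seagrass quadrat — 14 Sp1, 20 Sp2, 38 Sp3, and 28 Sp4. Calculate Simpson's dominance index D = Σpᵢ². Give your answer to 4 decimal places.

Total N = 14+20+38+28 = 100, so the proportions are 0.14, 0.2, 0.38, 0.28 (working shown to 6 dp, full precision carried).
D = 0.14² + 0.2² + 0.38² + 0.28² = 0.019600 + 0.040000 + 0.144400 + 0.078400 = 0.282400.
To 4 decimal places, D = 0.2824.

0.2824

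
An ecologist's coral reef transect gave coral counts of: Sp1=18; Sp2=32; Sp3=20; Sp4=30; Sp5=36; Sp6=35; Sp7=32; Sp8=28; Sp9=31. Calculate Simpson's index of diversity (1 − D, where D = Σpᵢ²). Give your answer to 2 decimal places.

Total N = 18+32+20+30+36+35+32+28+31 = 262, so the proportions are 0.0687, 0.1221, 0.0763, 0.1145, 0.1374, 0.1336, 0.1221, 0.1069, 0.1183 (working shown to 4 dp, full precision carried).
D = 0.0687² + 0.1221² + 0.0763² + 0.1145² + 0.1374² + 0.1336² + 0.1221² + 0.1069² + 0.1183² = 0.0047 + 0.0149 + 0.0058 + 0.0131 + 0.0189 + 0.0178 + 0.0149 + 0.0114 + 0.0140 = 0.1156.
So 1 − D = 0.8844, i.e. 0.88 to 2 decimal places.

0.88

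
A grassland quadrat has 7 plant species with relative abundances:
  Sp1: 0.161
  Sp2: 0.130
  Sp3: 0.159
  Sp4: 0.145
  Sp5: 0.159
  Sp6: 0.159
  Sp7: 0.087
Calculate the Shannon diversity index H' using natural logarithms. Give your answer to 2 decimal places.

Each pᵢ ln pᵢ term (working shown to 4 dp, full precision carried): 0.161×(-1.8264)=-0.2940, 0.13×(-2.0402)=-0.2652, 0.159×(-1.8389)=-0.2924, 0.145×(-1.9310)=-0.2800, 0.159×(-1.8389)=-0.2924, 0.159×(-1.8389)=-0.2924, 0.087×(-2.4418)=-0.2124.
Sum = -1.9288, so H' = 1.93.

1.93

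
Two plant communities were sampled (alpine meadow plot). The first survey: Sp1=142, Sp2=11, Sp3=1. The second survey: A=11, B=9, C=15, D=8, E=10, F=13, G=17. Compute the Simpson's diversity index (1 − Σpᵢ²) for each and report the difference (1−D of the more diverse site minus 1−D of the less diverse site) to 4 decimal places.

0.7031

The first survey: N=154, proportions 0.922078, 0.071429, 0.006494, giving 1−D = 0.144628 (working shown to 6 dp, full precision carried).
The second survey: N=83, proportions 0.13253, 0.108434, 0.180723, 0.096386, 0.120482, 0.156627, 0.204819, giving 1−D = 0.847728.
Difference = |0.144628 − 0.847728| = 0.703100, i.e. 0.7031 to 4 decimal places.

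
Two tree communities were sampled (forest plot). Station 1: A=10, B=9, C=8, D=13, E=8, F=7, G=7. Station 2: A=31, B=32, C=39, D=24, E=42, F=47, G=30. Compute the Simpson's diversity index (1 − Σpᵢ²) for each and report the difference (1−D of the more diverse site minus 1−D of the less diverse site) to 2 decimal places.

Station 1: N=62, proportions 0.16129, 0.145161, 0.129032, 0.209677, 0.129032, 0.112903, 0.112903, giving 1−D = 0.850156 (working shown to 6 dp, full precision carried).
Station 2: N=245, proportions 0.126531, 0.130612, 0.159184, 0.097959, 0.171429, 0.191837, 0.122449, giving 1−D = 0.850812.
Difference = |0.850156 − 0.850812| = 0.000656, i.e. 0.00 to 2 decimal places.

0.00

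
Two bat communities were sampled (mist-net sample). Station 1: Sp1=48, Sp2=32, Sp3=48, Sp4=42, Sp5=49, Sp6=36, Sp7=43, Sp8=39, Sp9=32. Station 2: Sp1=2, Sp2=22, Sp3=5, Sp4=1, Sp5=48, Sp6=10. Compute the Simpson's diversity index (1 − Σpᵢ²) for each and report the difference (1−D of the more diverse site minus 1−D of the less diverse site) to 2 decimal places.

0.26

Station 1: N=369, proportions 0.1301, 0.0867, 0.1301, 0.1138, 0.1328, 0.0976, 0.1165, 0.1057, 0.0867, giving 1−D = 0.8863 (working shown to 4 dp, full precision carried).
Station 2: N=88, proportions 0.0227, 0.25, 0.0568, 0.0114, 0.5455, 0.1136, giving 1−D = 0.6232.
Difference = |0.8863 − 0.6232| = 0.2631, i.e. 0.26 to 2 decimal places.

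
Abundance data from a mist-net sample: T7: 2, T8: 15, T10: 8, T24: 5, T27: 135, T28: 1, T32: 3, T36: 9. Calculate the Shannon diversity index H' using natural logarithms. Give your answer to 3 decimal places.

Total N = 2+15+8+5+135+1+3+9 = 178, so the proportions are 0.01124, 0.08427, 0.04494, 0.02809, 0.75843, 0.00562, 0.01685, 0.05056 (working shown to 5 dp, full precision carried).
Each pᵢ ln pᵢ term: 0.01124×(-4.48864)=-0.05043, 0.08427×(-2.47373)=-0.20846, 0.04494×(-3.10234)=-0.13943, 0.02809×(-3.57235)=-0.10035, 0.75843×(-0.27651)=-0.20971, 0.00562×(-5.18178)=-0.02911, 0.01685×(-4.08317)=-0.06882, 0.05056×(-2.98456)=-0.15090.
Sum = -0.95722, so H' = 0.957.

0.957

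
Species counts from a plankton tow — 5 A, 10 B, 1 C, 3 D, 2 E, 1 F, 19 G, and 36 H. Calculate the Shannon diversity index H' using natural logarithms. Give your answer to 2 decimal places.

Total N = 5+10+1+3+2+1+19+36 = 77, so the proportions are 0.0649, 0.1299, 0.013, 0.039, 0.026, 0.013, 0.2468, 0.4675 (working shown to 4 dp, full precision carried).
Each pᵢ ln pᵢ term: 0.0649×(-2.7344)=-0.1776, 0.1299×(-2.0412)=-0.2651, 0.013×(-4.3438)=-0.0564, 0.039×(-3.2452)=-0.1264, 0.026×(-3.6507)=-0.0948, 0.013×(-4.3438)=-0.0564, 0.2468×(-1.3994)=-0.3453, 0.4675×(-0.7603)=-0.3555.
Sum = -1.4775, so H' = 1.48.

1.48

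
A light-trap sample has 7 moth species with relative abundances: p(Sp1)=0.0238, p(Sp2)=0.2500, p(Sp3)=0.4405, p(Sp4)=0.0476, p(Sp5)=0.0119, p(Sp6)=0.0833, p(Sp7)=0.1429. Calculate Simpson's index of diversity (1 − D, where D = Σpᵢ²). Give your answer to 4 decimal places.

0.7131

D = 0.0238² + 0.25² + 0.4405² + 0.0476² + 0.0119² + 0.0833² + 0.1429² = 0.000566 + 0.062500 + 0.194040 + 0.002266 + 0.000142 + 0.006939 + 0.020420 = 0.286873 (working shown to 6 dp, full precision carried).
So 1 − D = 0.713127, i.e. 0.7131 to 4 decimal places.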